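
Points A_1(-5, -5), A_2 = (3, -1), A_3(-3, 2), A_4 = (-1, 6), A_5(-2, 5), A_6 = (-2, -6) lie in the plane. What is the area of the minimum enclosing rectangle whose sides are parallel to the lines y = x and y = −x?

82.5

In coordinates u = x + y, v = x − y the rectangle is axis-aligned; the map (x,y)→(u,v) scales areas by 2.
u-values: -10, 2, -1, 5, 3, -8; range = 5 − (-10) = 15.
v-values: 0, 4, -5, -7, -7, 4; range = 4 − (-7) = 11.
Area = (15 × 11) / 2 = 82.5.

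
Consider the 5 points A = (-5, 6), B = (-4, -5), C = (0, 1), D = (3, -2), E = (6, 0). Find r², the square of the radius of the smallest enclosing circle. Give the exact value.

The minimum enclosing circle of a finite set is fixed by two of the points (as a diameter) or three (as a circumcircle).
The minimum enclosing circle is determined by three boundary points: A, B, E.
Their circumcentre is (-31/46, 39/46) with r² = 47885/1058.
The farthest remaining point D is at distance² 22861/1058 ≤ 47885/1058.

47885/1058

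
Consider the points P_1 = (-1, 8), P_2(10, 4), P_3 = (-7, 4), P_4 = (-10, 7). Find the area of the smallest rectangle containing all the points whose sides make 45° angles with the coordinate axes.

In coordinates u = x + y, v = x − y the rectangle is axis-aligned; the map (x,y)→(u,v) scales areas by 2.
u-values: 7, 14, -3, -3; range = 14 − (-3) = 17.
v-values: -9, 6, -11, -17; range = 6 − (-17) = 23.
Area = (17 × 23) / 2 = 195.5.

195.5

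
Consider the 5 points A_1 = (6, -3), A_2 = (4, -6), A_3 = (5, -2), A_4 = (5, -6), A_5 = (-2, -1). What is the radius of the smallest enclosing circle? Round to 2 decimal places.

By Welzl's lemma the MEC is supported by two points (diametrically opposite) or three points (on a circumcircle).
The minimum enclosing circle is determined by three boundary points: A_1, A_4, A_5.
Their circumcentre is (22/13, -42/13) with r² = 3145/169.
The farthest remaining point A_2 is at distance² 2196/169 ≤ 3145/169.
r = √(3145/169) ≈ 4.31.

4.31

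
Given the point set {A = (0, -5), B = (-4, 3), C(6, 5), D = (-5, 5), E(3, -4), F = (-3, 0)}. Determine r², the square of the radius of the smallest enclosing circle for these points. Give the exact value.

42.5

The minimum enclosing circle is determined by three boundary points: A, C, D.
Their circumcentre is (0.5, 1.5) with r² = 42.5.
The farthest remaining point E is at distance² 36.5 ≤ 42.5.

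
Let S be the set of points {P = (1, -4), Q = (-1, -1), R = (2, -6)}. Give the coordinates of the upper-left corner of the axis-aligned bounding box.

(-1, -1)

x-range [-1, 2], y-range [-6, -1].
The upper-left corner is (-1, -1).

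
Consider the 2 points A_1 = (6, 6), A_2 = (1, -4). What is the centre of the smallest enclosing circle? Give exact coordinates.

The smallest circle enclosing two points has them as diameter endpoints.
Centre = midpoint = (3.5, 1); r² = |A_1A_2|²/4 = 125/4 = 31.25.
Centre = (3.5, 1).

(3.5, 1)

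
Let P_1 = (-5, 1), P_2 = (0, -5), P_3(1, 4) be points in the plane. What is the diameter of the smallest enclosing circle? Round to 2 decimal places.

9.30

Side lengths²: P_1P_2² = 61, P_1P_3² = 45, P_2P_3² = 82.
Since P_2P_3² = 82 < 61 + 45 = 106, the triangle is acute, so the smallest enclosing circle is the circumcircle.
Circumcentre = (-19/34, -13/34), r² = 12505/578.
Diameter = 2r = 2√(12505/578) ≈ 9.30.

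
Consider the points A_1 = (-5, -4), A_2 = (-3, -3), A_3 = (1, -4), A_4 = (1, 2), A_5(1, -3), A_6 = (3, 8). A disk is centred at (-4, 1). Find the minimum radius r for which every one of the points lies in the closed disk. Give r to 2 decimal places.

The required radius is the distance from (-4, 1) to the farthest point.
Squared distances: 26, 17, 50, 26, 41, 98.
Maximum is 98, attained at A_6.
r = √98 ≈ 9.90.

9.90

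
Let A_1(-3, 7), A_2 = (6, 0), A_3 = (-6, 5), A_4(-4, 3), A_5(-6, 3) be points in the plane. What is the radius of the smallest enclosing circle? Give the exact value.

By Welzl's lemma the MEC is supported by two points (diametrically opposite) or three points (on a circumcircle).
The farthest pair is A_2–A_3 with squared distance 169. The circle on this segment as diameter has centre (0, 2.5) and r² = 169/4 = 42.25.
Check A_1: distance² to centre = 29.25 ≤ 42.25, so it lies inside.
All remaining points lie in this disk, and no smaller disk contains both endpoints, so this is the minimum enclosing circle.
r = √(42.25) = 6.5.

6.5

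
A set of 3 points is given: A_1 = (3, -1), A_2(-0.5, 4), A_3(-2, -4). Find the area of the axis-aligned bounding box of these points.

40

x ranges over [-2, 3], width 5.
y ranges over [-4, 4], height 8.
Area = 5 × 8 = 40.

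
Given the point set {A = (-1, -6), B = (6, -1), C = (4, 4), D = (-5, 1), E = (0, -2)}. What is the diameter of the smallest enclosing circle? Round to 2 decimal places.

The minimum enclosing circle is determined by three boundary points: A, C, D.
Their circumcentre is (0.5, -0.5) with r² = 32.5.
The farthest remaining point B is at distance² 30.5 ≤ 32.5.
Diameter = 2r = 2√(32.5) ≈ 11.40.

11.40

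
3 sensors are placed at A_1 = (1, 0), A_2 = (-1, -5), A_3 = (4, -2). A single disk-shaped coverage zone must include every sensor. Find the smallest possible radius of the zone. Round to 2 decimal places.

2.98

Side lengths²: A_1A_2² = 29, A_1A_3² = 13, A_2A_3² = 34.
Since A_2A_3² = 34 < 29 + 13 = 42, the triangle is acute, so the smallest enclosing circle is the circumcircle.
Circumcentre = (45/38, -113/38), r² = 6409/722.
r = √(6409/722) ≈ 2.98.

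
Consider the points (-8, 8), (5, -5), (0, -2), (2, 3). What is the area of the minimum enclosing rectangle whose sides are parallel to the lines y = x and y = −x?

In coordinates u = x + y, v = x − y the rectangle is axis-aligned; the map (x,y)→(u,v) scales areas by 2.
u-values: 0, 0, -2, 5; range = 5 − (-2) = 7.
v-values: -16, 10, 2, -1; range = 10 − (-16) = 26.
Area = (7 × 26) / 2 = 91.

91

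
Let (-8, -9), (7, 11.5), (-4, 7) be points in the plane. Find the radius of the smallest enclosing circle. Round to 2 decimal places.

12.70

Call the three points A, B, C in the order given.
Side lengths²: AB² = 645.25, AC² = 272, BC² = 141.25.
Since AB² = 645.25 ≥ 272 + 141.25 = 413.25, the angle opposite AB is not acute, so the smallest enclosing circle has AB as diameter.
Centre = midpoint of AB = (-0.5, 1.25), r² = 645.25/4 = 161.3125.
r = √(161.3125) ≈ 12.70.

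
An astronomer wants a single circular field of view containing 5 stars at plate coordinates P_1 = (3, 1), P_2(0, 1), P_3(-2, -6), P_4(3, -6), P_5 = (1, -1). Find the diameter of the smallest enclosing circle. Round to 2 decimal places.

8.60

By Welzl's lemma the MEC is supported by two points (diametrically opposite) or three points (on a circumcircle).
The farthest pair is P_1–P_3 with squared distance 74. The circle on this segment as diameter has centre (0.5, -2.5) and r² = 74/4 = 18.5.
Check P_2: distance² to centre = 12.5 ≤ 18.5, so it lies inside.
All remaining points lie in this disk, and no smaller disk contains both endpoints, so this is the minimum enclosing circle.
Diameter = 2r = 2√(18.5) ≈ 8.60.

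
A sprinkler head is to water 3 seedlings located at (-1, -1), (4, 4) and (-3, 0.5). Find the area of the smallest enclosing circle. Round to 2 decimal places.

48.11

Call the three points A, B, C in the order given.
Side lengths²: AB² = 50, AC² = 6.25, BC² = 61.25.
Since BC² = 61.25 ≥ 50 + 6.25 = 56.25, the angle opposite BC is not acute, so the smallest enclosing circle has BC as diameter.
Centre = midpoint of BC = (0.5, 2.25), r² = 61.25/4 = 15.3125.
Area = π·r² = π·15.3125 ≈ 48.11.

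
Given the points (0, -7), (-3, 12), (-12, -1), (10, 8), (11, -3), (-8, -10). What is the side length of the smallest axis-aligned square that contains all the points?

23

The bounding box has width 23 and height 22.
An axis-aligned square enclosing the set must have side ≥ max(width, height).
So the minimum side is max(23, 22) = 23.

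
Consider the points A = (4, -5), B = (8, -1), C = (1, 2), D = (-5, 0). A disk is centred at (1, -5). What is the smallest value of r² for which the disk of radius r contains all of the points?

The required radius is the distance from (1, -5) to the farthest point.
Squared distances: 9, 65, 49, 61.
Maximum is 65, attained at B.

65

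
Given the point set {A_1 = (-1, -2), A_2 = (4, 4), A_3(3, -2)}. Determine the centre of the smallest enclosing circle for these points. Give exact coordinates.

(1.5, 1)

Side lengths²: A_1A_2² = 61, A_1A_3² = 16, A_2A_3² = 37.
Since A_1A_2² = 61 ≥ 37 + 16 = 53, the angle opposite A_1A_2 is not acute, so the smallest enclosing circle has A_1A_2 as diameter.
Centre = midpoint of A_1A_2 = (1.5, 1), r² = 61/4 = 15.25.
Centre = (1.5, 1).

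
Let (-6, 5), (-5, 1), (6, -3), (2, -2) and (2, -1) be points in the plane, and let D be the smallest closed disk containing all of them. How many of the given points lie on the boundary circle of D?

2

The farthest pair is (-6, 5)–(6, -3) with squared distance 208. The circle on this segment as diameter has centre (0, 1) and r² = 208/4 = 52.
Check (-5, 1): distance² to centre = 25 ≤ 52, so it lies inside.
All remaining points lie in this disk, and no smaller disk contains both endpoints, so this is the minimum enclosing circle.
The points at distance exactly r from the centre are (-6, 5), (6, -3) — 2 points.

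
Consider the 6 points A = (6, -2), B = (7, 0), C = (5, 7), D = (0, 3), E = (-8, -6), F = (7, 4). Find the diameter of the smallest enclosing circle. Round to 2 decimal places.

By Welzl's lemma the MEC is supported by two points (diametrically opposite) or three points (on a circumcircle).
The farthest pair is C–E with squared distance 338. The circle on this segment as diameter has centre (-1.5, 0.5) and r² = 338/4 = 84.5.
Check A: distance² to centre = 62.5 ≤ 84.5, so it lies inside.
All remaining points lie in this disk, and no smaller disk contains both endpoints, so this is the minimum enclosing circle.
Diameter = 2r = 2√(84.5) ≈ 18.38.

18.38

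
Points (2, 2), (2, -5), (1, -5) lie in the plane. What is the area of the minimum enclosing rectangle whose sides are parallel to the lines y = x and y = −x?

In coordinates u = x + y, v = x − y the rectangle is axis-aligned; the map (x,y)→(u,v) scales areas by 2.
u-values: 4, -3, -4; range = 4 − (-4) = 8.
v-values: 0, 7, 6; range = 7 − 0 = 7.
Area = (8 × 7) / 2 = 28.

28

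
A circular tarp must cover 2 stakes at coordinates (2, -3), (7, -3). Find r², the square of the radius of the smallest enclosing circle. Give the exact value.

The smallest circle enclosing two points has them as diameter endpoints.
Centre = midpoint = (4.5, -3); r² = |(2, -3)−(7, -3)|²/4 = 25/4 = 6.25.

6.25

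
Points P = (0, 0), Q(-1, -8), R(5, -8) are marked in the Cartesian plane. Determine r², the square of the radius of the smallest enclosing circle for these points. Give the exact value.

22.59765625

Side lengths²: PQ² = 65, PR² = 89, QR² = 36.
Since PR² = 89 < 65 + 36 = 101, the triangle is acute, so the smallest enclosing circle is the circumcircle.
Circumcentre = (2, -4.3125), r² = 22.59765625.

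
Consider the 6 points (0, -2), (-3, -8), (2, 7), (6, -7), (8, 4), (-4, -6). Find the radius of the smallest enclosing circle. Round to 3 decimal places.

A smallest enclosing disk is always determined by at most three of the input points on its boundary.
The minimum enclosing circle is determined by three boundary points: (-3, -8), (2, 7), (8, 4).
Their circumcentre is (23/14, -17/14) with r² = 6625/98.
The farthest remaining point (-4, -6) is at distance² 5365/98 ≤ 6625/98.
r = √(6625/98) ≈ 8.222.

8.222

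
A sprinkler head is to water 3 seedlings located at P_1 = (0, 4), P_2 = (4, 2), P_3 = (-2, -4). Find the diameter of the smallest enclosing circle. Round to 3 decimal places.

8.692

Side lengths²: P_1P_2² = 20, P_1P_3² = 68, P_2P_3² = 72.
Since P_2P_3² = 72 < 68 + 20 = 88, the triangle is acute, so the smallest enclosing circle is the circumcircle.
Circumcentre = (1/3, -1/3), r² = 170/9.
Diameter = 2r = 2√(170/9) ≈ 8.692.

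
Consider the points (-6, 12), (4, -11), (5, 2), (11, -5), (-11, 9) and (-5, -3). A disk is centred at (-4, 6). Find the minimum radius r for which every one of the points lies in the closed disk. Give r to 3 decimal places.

18.788

The required radius is the distance from (-4, 6) to the farthest point.
Squared distances: 40, 353, 97, 346, 58, 82.
Maximum is 353, attained at (4, -11).
r = √353 ≈ 18.788.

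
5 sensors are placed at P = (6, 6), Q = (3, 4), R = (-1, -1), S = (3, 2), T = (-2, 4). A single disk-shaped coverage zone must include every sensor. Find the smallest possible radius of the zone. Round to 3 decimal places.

A smallest enclosing disk is always determined by at most three of the input points on its boundary.
The farthest pair is P–R with squared distance 98. The circle on this segment as diameter has centre (2.5, 2.5) and r² = 98/4 = 24.5.
Check Q: distance² to centre = 2.5 ≤ 24.5, so it lies inside.
All remaining points lie in this disk, and no smaller disk contains both endpoints, so this is the minimum enclosing circle.
r = √(24.5) ≈ 4.950.

4.950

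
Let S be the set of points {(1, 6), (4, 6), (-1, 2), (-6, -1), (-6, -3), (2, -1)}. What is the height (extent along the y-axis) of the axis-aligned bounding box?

9

max y = 6, min y = -3, so height = 9.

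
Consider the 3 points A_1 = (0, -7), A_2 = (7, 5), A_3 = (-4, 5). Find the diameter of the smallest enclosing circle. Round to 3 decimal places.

14.644

Side lengths²: A_1A_2² = 193, A_1A_3² = 160, A_2A_3² = 121.
Since A_1A_2² = 193 < 160 + 121 = 281, the triangle is acute, so the smallest enclosing circle is the circumcircle.
Circumcentre = (1.5, 1/6), r² = 965/18.
Diameter = 2r = 2√(965/18) ≈ 14.644.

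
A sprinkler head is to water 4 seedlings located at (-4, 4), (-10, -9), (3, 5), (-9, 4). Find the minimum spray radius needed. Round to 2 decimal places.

A smallest enclosing disk is always determined by at most three of the input points on its boundary.
The farthest pair is (-10, -9)–(3, 5) with squared distance 365. The circle on this segment as diameter has centre (-3.5, -2) and r² = 365/4 = 91.25.
Check (-4, 4): distance² to centre = 36.25 ≤ 91.25, so it lies inside.
All remaining points lie in this disk, and no smaller disk contains both endpoints, so this is the minimum enclosing circle.
r = √(91.25) ≈ 9.55.

9.55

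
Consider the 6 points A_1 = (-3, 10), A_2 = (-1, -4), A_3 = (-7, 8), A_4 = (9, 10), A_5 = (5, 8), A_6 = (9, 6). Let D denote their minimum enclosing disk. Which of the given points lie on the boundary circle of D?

A_2, A_3, A_4

The minimum enclosing circle is determined by three boundary points: A_2, A_3, A_4.
Their circumcentre is (26/17, 81/17) with r² = 24050/289.
The farthest remaining point A_6 is at distance² 16570/289 ≤ 24050/289.
The points at distance exactly r from the centre are A_2, A_3, A_4 — 3 points.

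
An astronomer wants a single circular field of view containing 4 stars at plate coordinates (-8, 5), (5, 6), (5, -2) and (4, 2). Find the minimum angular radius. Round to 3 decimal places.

7.404

The minimum enclosing circle of a finite set is fixed by two of the points (as a diameter) or three (as a circumcircle).
The minimum enclosing circle is determined by three boundary points: (-8, 5), (5, 6), (5, -2).
Their circumcentre is (-16/13, 2) with r² = 9265/169.
The farthest remaining point (4, 2) is at distance² 4624/169 ≤ 9265/169.
r = √(9265/169) ≈ 7.404.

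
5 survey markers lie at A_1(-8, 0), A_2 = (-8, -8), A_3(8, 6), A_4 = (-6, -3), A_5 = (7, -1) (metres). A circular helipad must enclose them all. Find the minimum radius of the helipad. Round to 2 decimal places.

10.63

The farthest pair is A_2–A_3 with squared distance 452. The circle on this segment as diameter has centre (0, -1) and r² = 452/4 = 113.
Check A_1: distance² to centre = 65 ≤ 113, so it lies inside.
All remaining points lie in this disk, and no smaller disk contains both endpoints, so this is the minimum enclosing circle.
r = √113 ≈ 10.63.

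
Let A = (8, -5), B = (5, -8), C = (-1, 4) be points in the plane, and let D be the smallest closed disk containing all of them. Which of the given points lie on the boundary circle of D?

Side lengths²: AB² = 18, AC² = 162, BC² = 180.
Since BC² = 180 ≥ 162 + 18 = 180, the angle opposite BC is not acute, so the smallest enclosing circle has BC as diameter.
Centre = midpoint of BC = (2, -2), r² = 180/4 = 45.
The points at distance exactly r from the centre are A, B, C — 3 points.

A, B, C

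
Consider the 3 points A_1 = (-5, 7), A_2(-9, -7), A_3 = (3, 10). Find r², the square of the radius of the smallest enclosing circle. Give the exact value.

Side lengths²: A_1A_2² = 212, A_1A_3² = 73, A_2A_3² = 433.
Since A_2A_3² = 433 ≥ 212 + 73 = 285, the angle opposite A_2A_3 is not acute, so the smallest enclosing circle has A_2A_3 as diameter.
Centre = midpoint of A_2A_3 = (-3, 1.5), r² = 433/4 = 108.25.

108.25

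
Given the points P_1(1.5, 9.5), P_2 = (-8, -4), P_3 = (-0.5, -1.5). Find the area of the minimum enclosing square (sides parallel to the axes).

182.25

The bounding box has width 9.5 and height 13.5.
An axis-aligned square enclosing the set must have side ≥ max(width, height).
So the minimum side is max(9.5, 13.5) = 13.5.
Area = 13.5² = 182.25.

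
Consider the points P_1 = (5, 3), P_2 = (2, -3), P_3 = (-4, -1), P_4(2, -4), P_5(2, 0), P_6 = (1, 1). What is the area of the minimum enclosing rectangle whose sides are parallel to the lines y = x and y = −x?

In coordinates u = x + y, v = x − y the rectangle is axis-aligned; the map (x,y)→(u,v) scales areas by 2.
u-values: 8, -1, -5, -2, 2, 2; range = 8 − (-5) = 13.
v-values: 2, 5, -3, 6, 2, 0; range = 6 − (-3) = 9.
Area = (13 × 9) / 2 = 58.5.

58.5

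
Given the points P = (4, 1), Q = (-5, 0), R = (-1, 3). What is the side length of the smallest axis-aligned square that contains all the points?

The bounding box has width 9 and height 3.
An axis-aligned square enclosing the set must have side ≥ max(width, height).
So the minimum side is max(9, 3) = 9.

9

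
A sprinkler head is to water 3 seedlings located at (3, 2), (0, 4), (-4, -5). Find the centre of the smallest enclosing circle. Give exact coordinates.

Call the three points A, B, C in the order given.
Side lengths²: AB² = 13, AC² = 98, BC² = 97.
Since AC² = 98 < 97 + 13 = 110, the triangle is acute, so the smallest enclosing circle is the circumcircle.
Circumcentre = (-1.1, -0.9), r² = 25.22.
Centre = (-1.1, -0.9).

(-1.1, -0.9)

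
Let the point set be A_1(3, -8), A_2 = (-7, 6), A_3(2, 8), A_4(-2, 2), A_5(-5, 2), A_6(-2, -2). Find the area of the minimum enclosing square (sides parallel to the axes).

The bounding box has width 10 and height 16.
An axis-aligned square enclosing the set must have side ≥ max(width, height).
So the minimum side is max(10, 16) = 16.
Area = 16² = 256.

256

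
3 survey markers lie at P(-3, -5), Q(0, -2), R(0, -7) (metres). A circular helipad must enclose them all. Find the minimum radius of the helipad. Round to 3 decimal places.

2.550

Side lengths²: PQ² = 18, PR² = 13, QR² = 25.
Since QR² = 25 < 18 + 13 = 31, the triangle is acute, so the smallest enclosing circle is the circumcircle.
Circumcentre = (-0.5, -4.5), r² = 6.5.
r = √(6.5) ≈ 2.550.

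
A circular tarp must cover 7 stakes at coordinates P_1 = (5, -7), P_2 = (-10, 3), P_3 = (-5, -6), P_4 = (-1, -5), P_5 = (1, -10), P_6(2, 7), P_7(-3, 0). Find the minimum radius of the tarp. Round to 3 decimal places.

9.171

The minimum enclosing circle is determined by three boundary points: P_2, P_5, P_6.
Their circumcentre is (-1.9, -1.3) with r² = 84.1.
The farthest remaining point P_1 is at distance² 80.1 ≤ 84.1.
r = √(84.1) ≈ 9.171.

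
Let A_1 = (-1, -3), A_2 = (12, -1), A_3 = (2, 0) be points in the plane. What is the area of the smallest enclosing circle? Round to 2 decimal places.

135.87

Side lengths²: A_1A_2² = 173, A_1A_3² = 18, A_2A_3² = 101.
Since A_1A_2² = 173 ≥ 101 + 18 = 119, the angle opposite A_1A_2 is not acute, so the smallest enclosing circle has A_1A_2 as diameter.
Centre = midpoint of A_1A_2 = (5.5, -2), r² = 173/4 = 43.25.
Area = π·r² = π·43.25 ≈ 135.87.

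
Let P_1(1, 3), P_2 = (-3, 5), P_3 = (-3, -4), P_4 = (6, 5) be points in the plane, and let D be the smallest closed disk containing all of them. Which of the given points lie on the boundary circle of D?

A smallest enclosing disk is always determined by at most three of the input points on its boundary.
The farthest pair is P_3–P_4 with squared distance 162. The circle on this segment as diameter has centre (1.5, 0.5) and r² = 162/4 = 40.5.
Check P_1: distance² to centre = 6.5 ≤ 40.5, so it lies inside.
All remaining points lie in this disk, and no smaller disk contains both endpoints, so this is the minimum enclosing circle.
The points at distance exactly r from the centre are P_2, P_3, P_4 — 3 points.

P_2, P_3, P_4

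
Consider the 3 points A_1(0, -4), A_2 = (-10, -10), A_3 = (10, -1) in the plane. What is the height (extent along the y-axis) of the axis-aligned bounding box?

9

max y = -1, min y = -10, so height = 9.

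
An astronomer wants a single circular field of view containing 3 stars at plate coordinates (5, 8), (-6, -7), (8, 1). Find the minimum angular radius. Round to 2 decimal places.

Call the three points A, B, C in the order given.
Side lengths²: AB² = 346, AC² = 58, BC² = 260.
Since AB² = 346 ≥ 260 + 58 = 318, the angle opposite AB is not acute, so the smallest enclosing circle has AB as diameter.
Centre = midpoint of AB = (-0.5, 0.5), r² = 346/4 = 86.5.
r = √(86.5) ≈ 9.30.

9.30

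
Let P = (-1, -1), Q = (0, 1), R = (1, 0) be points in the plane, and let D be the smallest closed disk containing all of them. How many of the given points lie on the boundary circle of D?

3

Side lengths²: PQ² = 5, PR² = 5, QR² = 2.
Since PR² = 5 < 5 + 2 = 7, the triangle is acute, so the smallest enclosing circle is the circumcircle.
Circumcentre = (-1/6, -1/6), r² = 25/18.
The points at distance exactly r from the centre are P, Q, R — 3 points.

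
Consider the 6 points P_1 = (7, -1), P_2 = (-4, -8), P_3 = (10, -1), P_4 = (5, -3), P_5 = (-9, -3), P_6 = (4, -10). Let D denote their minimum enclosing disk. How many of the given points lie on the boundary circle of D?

By Welzl's lemma the MEC is supported by two points (diametrically opposite) or three points (on a circumcircle).
The farthest pair is P_3–P_5 with squared distance 365. The circle on this segment as diameter has centre (0.5, -2) and r² = 365/4 = 91.25.
Check P_1: distance² to centre = 43.25 ≤ 91.25, so it lies inside.
All remaining points lie in this disk, and no smaller disk contains both endpoints, so this is the minimum enclosing circle.
The points at distance exactly r from the centre are P_3, P_5 — 2 points.

2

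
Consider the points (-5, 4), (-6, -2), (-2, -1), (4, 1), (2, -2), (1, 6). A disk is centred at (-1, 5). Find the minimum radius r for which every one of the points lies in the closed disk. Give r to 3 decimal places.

The required radius is the distance from (-1, 5) to the farthest point.
Squared distances: 17, 74, 37, 41, 58, 5.
Maximum is 74, attained at (-6, -2).
r = √74 ≈ 8.602.

8.602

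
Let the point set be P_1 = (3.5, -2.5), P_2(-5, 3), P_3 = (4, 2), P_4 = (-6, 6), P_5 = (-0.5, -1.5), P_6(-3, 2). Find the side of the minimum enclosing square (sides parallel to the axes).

10

The bounding box has width 10 and height 8.5.
An axis-aligned square enclosing the set must have side ≥ max(width, height).
So the minimum side is max(10, 8.5) = 10.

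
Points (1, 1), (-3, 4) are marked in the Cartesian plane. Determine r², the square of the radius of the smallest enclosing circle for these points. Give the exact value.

6.25

The smallest circle enclosing two points has them as diameter endpoints.
Centre = midpoint = (-1, 2.5); r² = |(1, 1)−(-3, 4)|²/4 = 25/4 = 6.25.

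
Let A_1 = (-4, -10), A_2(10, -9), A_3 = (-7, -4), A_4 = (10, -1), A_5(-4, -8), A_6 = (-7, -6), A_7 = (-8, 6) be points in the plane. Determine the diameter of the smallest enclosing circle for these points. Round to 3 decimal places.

The farthest pair is A_2–A_7 with squared distance 549. The circle on this segment as diameter has centre (1, -1.5) and r² = 549/4 = 137.25.
Check A_1: distance² to centre = 97.25 ≤ 137.25, so it lies inside.
All remaining points lie in this disk, and no smaller disk contains both endpoints, so this is the minimum enclosing circle.
Diameter = 2r = 2√(137.25) ≈ 23.431.

23.431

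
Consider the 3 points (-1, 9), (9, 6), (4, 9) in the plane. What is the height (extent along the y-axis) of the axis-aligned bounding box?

3

max y = 9, min y = 6, so height = 3.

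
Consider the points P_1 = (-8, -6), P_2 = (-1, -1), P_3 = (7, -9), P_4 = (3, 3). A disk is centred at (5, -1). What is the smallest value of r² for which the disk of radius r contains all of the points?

The required radius is the distance from (5, -1) to the farthest point.
Squared distances: 194, 36, 68, 20.
Maximum is 194, attained at P_1.

194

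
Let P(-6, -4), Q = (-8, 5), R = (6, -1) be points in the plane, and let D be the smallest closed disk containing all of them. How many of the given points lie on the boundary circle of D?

Side lengths²: PQ² = 85, PR² = 153, QR² = 232.
Since QR² = 232 < 153 + 85 = 238, the triangle is acute, so the smallest enclosing circle is the circumcircle.
Circumcentre = (-41/38, 69/38), r² = 41905/722.
The points at distance exactly r from the centre are P, Q, R — 3 points.

3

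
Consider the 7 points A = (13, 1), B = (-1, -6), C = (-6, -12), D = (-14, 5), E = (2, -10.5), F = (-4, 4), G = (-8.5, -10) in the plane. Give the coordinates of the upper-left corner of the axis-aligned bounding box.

x-range [-14, 13], y-range [-12, 5].
The upper-left corner is (-14, 5).

(-14, 5)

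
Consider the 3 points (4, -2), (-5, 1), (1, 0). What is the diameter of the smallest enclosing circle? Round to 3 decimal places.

9.487

Call the three points A, B, C in the order given.
Side lengths²: AB² = 90, AC² = 13, BC² = 37.
Since AB² = 90 ≥ 37 + 13 = 50, the angle opposite AB is not acute, so the smallest enclosing circle has AB as diameter.
Centre = midpoint of AB = (-0.5, -0.5), r² = 90/4 = 22.5.
Diameter = 2r = 2√(22.5) ≈ 9.487.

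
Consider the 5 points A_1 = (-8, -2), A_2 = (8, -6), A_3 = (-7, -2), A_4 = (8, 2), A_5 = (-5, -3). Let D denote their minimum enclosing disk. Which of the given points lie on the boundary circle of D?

A smallest enclosing disk is always determined by at most three of the input points on its boundary.
The minimum enclosing circle is determined by three boundary points: A_1, A_2, A_4.
Their circumcentre is (0.5, -2) with r² = 72.25.
The farthest remaining point A_3 is at distance² 56.25 ≤ 72.25.
The points at distance exactly r from the centre are A_1, A_2, A_4 — 3 points.

A_1, A_2, A_4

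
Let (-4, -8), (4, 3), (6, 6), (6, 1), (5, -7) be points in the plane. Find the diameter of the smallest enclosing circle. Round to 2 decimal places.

The minimum enclosing circle of a finite set is fixed by two of the points (as a diameter) or three (as a circumcircle).
The farthest pair is (-4, -8)–(6, 6) with squared distance 296. The circle on this segment as diameter has centre (1, -1) and r² = 296/4 = 74.
Check (4, 3): distance² to centre = 25 ≤ 74, so it lies inside.
All remaining points lie in this disk, and no smaller disk contains both endpoints, so this is the minimum enclosing circle.
Diameter = 2r = 2√74 ≈ 17.20.

17.20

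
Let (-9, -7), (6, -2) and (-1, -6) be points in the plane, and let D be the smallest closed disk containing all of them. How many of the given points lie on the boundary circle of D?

2

Call the three points A, B, C in the order given.
Side lengths²: AB² = 250, AC² = 65, BC² = 65.
Since AB² = 250 ≥ 65 + 65 = 130, the angle opposite AB is not acute, so the smallest enclosing circle has AB as diameter.
Centre = midpoint of AB = (-1.5, -4.5), r² = 250/4 = 62.5.
The points at distance exactly r from the centre are (-9, -7), (6, -2) — 2 points.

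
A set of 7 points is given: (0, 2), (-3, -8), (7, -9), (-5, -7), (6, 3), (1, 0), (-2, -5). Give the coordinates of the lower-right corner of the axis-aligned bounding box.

x-range [-5, 7], y-range [-9, 3].
The lower-right corner is (7, -9).

(7, -9)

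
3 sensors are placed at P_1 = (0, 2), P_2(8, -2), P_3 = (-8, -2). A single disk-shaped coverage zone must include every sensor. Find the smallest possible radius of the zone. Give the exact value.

Side lengths²: P_1P_2² = 80, P_1P_3² = 80, P_2P_3² = 256.
Since P_2P_3² = 256 ≥ 80 + 80 = 160, the angle opposite P_2P_3 is not acute, so the smallest enclosing circle has P_2P_3 as diameter.
Centre = midpoint of P_2P_3 = (0, -2), r² = 256/4 = 64.
r = √64 = 8.

8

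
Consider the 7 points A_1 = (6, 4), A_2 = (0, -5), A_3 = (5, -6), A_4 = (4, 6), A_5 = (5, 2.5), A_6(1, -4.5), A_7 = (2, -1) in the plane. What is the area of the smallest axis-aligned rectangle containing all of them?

x ranges over [0, 6], width 6.
y ranges over [-6, 6], height 12.
Area = 6 × 12 = 72.

72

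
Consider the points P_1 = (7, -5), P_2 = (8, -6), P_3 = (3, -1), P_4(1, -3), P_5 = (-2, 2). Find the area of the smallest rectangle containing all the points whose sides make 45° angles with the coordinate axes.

36

In coordinates u = x + y, v = x − y the rectangle is axis-aligned; the map (x,y)→(u,v) scales areas by 2.
u-values: 2, 2, 2, -2, 0; range = 2 − (-2) = 4.
v-values: 12, 14, 4, 4, -4; range = 14 − (-4) = 18.
Area = (4 × 18) / 2 = 36.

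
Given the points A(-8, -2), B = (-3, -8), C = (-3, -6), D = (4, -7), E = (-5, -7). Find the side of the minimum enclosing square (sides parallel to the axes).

12

The bounding box has width 12 and height 6.
An axis-aligned square enclosing the set must have side ≥ max(width, height).
So the minimum side is max(12, 6) = 12.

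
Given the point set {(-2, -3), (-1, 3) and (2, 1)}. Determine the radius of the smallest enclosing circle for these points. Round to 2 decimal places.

3.10

Call the three points A, B, C in the order given.
Side lengths²: AB² = 37, AC² = 32, BC² = 13.
Since AB² = 37 < 32 + 13 = 45, the triangle is acute, so the smallest enclosing circle is the circumcircle.
Circumcentre = (-0.9, -0.1), r² = 9.62.
r = √(9.62) ≈ 3.10.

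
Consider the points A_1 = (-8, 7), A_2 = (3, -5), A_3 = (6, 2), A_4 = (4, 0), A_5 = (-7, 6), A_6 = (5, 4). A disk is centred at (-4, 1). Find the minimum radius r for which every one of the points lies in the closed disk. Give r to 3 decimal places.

The required radius is the distance from (-4, 1) to the farthest point.
Squared distances: 52, 85, 101, 65, 34, 90.
Maximum is 101, attained at A_3.
r = √101 ≈ 10.050.

10.050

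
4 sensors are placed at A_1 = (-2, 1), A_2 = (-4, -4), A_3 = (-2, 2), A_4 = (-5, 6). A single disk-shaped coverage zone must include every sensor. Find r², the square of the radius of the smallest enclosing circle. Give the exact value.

25.25

A smallest enclosing disk is always determined by at most three of the input points on its boundary.
The farthest pair is A_2–A_4 with squared distance 101. The circle on this segment as diameter has centre (-4.5, 1) and r² = 101/4 = 25.25.
Check A_1: distance² to centre = 6.25 ≤ 25.25, so it lies inside.
All remaining points lie in this disk, and no smaller disk contains both endpoints, so this is the minimum enclosing circle.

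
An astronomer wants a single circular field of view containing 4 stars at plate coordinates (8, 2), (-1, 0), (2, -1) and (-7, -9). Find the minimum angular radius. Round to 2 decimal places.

9.30

A smallest enclosing disk is always determined by at most three of the input points on its boundary.
The farthest pair is (8, 2)–(-7, -9) with squared distance 346. The circle on this segment as diameter has centre (0.5, -3.5) and r² = 346/4 = 86.5.
Check (-1, 0): distance² to centre = 14.5 ≤ 86.5, so it lies inside.
All remaining points lie in this disk, and no smaller disk contains both endpoints, so this is the minimum enclosing circle.
r = √(86.5) ≈ 9.30.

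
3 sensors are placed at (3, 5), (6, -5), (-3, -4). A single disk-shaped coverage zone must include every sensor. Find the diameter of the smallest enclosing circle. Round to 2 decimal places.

11.75

Call the three points A, B, C in the order given.
Side lengths²: AB² = 109, AC² = 117, BC² = 82.
Since AC² = 117 < 109 + 82 = 191, the triangle is acute, so the smallest enclosing circle is the circumcircle.
Circumcentre = (111/58, -45/58), r² = 58097/1682.
Diameter = 2r = 2√(58097/1682) ≈ 11.75.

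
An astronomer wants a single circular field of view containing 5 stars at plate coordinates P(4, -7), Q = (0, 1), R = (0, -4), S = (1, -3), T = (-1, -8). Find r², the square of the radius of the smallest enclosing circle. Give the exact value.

By Welzl's lemma the MEC is supported by two points (diametrically opposite) or three points (on a circumcircle).
The minimum enclosing circle is determined by three boundary points: P, Q, T.
Their circumcentre is (8/11, -40/11) with r² = 2665/121.
The farthest remaining point R is at distance² 80/121 ≤ 2665/121.

2665/121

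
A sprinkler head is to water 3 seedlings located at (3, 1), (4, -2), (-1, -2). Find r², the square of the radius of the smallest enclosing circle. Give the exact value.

Call the three points A, B, C in the order given.
Side lengths²: AB² = 10, AC² = 25, BC² = 25.
Since BC² = 25 < 25 + 10 = 35, the triangle is acute, so the smallest enclosing circle is the circumcircle.
Circumcentre = (1.5, -7/6), r² = 125/18.

125/18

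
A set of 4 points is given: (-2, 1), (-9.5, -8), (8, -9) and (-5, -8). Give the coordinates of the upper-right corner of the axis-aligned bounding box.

x-range [-9.5, 8], y-range [-9, 1].
The upper-right corner is (8, 1).

(8, 1)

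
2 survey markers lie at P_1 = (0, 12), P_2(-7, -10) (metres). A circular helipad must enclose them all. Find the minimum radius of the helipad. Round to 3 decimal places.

The smallest circle enclosing two points has them as diameter endpoints.
Centre = midpoint = (-3.5, 1); r² = |P_1P_2|²/4 = 533/4 = 133.25.
r = √(133.25) ≈ 11.543.

11.543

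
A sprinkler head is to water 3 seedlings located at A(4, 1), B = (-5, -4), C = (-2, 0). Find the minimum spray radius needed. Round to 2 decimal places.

Side lengths²: AB² = 106, AC² = 37, BC² = 25.
Since AB² = 106 ≥ 37 + 25 = 62, the angle opposite AB is not acute, so the smallest enclosing circle has AB as diameter.
Centre = midpoint of AB = (-0.5, -1.5), r² = 106/4 = 26.5.
r = √(26.5) ≈ 5.15.

5.15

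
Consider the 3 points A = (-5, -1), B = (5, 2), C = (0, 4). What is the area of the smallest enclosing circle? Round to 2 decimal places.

Side lengths²: AB² = 109, AC² = 50, BC² = 29.
Since AB² = 109 ≥ 50 + 29 = 79, the angle opposite AB is not acute, so the smallest enclosing circle has AB as diameter.
Centre = midpoint of AB = (0, 0.5), r² = 109/4 = 27.25.
Area = π·r² = π·27.25 ≈ 85.61.

85.61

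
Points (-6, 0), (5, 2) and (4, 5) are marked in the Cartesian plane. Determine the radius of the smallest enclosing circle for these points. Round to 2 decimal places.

Call the three points A, B, C in the order given.
Side lengths²: AB² = 125, AC² = 125, BC² = 10.
Since AC² = 125 < 125 + 10 = 135, the triangle is acute, so the smallest enclosing circle is the circumcircle.
Circumcentre = (-9/14, 25/14), r² = 3125/98.
r = √(3125/98) ≈ 5.65.

5.65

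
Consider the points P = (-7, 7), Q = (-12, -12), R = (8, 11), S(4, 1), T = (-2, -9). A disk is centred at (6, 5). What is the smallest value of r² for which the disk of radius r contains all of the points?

The required radius is the distance from (6, 5) to the farthest point.
Squared distances: 173, 613, 40, 20, 260.
Maximum is 613, attained at Q.

613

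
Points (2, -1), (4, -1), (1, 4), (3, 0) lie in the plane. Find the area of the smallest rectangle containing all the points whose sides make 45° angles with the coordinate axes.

16

In coordinates u = x + y, v = x − y the rectangle is axis-aligned; the map (x,y)→(u,v) scales areas by 2.
u-values: 1, 3, 5, 3; range = 5 − 1 = 4.
v-values: 3, 5, -3, 3; range = 5 − (-3) = 8.
Area = (4 × 8) / 2 = 16.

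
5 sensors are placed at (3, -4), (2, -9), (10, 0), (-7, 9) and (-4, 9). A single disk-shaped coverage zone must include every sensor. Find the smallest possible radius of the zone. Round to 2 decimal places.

10.36

By Welzl's lemma the MEC is supported by two points (diametrically opposite) or three points (on a circumcircle).
The minimum enclosing circle is determined by three boundary points: (2, -9), (10, 0), (-7, 9).
Their circumcentre is (-0.3, 1.1) with r² = 107.3.
The farthest remaining point (-4, 9) is at distance² 76.1 ≤ 107.3.
r = √(107.3) ≈ 10.36.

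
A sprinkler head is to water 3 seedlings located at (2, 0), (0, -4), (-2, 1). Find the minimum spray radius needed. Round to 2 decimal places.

2.76

Call the three points A, B, C in the order given.
Side lengths²: AB² = 20, AC² = 17, BC² = 29.
Since BC² = 29 < 20 + 17 = 37, the triangle is acute, so the smallest enclosing circle is the circumcircle.
Circumcentre = (-4/9, -23/18), r² = 2465/324.
r = √(2465/324) ≈ 2.76.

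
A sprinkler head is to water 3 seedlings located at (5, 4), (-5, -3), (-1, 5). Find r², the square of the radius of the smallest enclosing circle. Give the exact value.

37.25

Call the three points A, B, C in the order given.
Side lengths²: AB² = 149, AC² = 37, BC² = 80.
Since AB² = 149 ≥ 80 + 37 = 117, the angle opposite AB is not acute, so the smallest enclosing circle has AB as diameter.
Centre = midpoint of AB = (0, 0.5), r² = 149/4 = 37.25.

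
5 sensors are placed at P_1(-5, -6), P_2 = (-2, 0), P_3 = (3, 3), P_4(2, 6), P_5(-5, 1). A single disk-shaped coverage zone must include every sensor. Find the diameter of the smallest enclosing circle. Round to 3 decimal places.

13.892

A smallest enclosing disk is always determined by at most three of the input points on its boundary.
The farthest pair is P_1–P_4 with squared distance 193. The circle on this segment as diameter has centre (-1.5, 0) and r² = 193/4 = 48.25.
Check P_2: distance² to centre = 0.25 ≤ 48.25, so it lies inside.
All remaining points lie in this disk, and no smaller disk contains both endpoints, so this is the minimum enclosing circle.
Diameter = 2r = 2√(48.25) ≈ 13.892.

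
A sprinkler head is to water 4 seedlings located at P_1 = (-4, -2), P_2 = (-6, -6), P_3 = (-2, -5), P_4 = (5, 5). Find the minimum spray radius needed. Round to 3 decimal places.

The farthest pair is P_2–P_4 with squared distance 242. The circle on this segment as diameter has centre (-0.5, -0.5) and r² = 242/4 = 60.5.
Check P_1: distance² to centre = 14.5 ≤ 60.5, so it lies inside.
All remaining points lie in this disk, and no smaller disk contains both endpoints, so this is the minimum enclosing circle.
r = √(60.5) ≈ 7.778.

7.778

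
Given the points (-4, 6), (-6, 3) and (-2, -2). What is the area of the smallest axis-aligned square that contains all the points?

The bounding box has width 4 and height 8.
An axis-aligned square enclosing the set must have side ≥ max(width, height).
So the minimum side is max(4, 8) = 8.
Area = 8² = 64.

64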